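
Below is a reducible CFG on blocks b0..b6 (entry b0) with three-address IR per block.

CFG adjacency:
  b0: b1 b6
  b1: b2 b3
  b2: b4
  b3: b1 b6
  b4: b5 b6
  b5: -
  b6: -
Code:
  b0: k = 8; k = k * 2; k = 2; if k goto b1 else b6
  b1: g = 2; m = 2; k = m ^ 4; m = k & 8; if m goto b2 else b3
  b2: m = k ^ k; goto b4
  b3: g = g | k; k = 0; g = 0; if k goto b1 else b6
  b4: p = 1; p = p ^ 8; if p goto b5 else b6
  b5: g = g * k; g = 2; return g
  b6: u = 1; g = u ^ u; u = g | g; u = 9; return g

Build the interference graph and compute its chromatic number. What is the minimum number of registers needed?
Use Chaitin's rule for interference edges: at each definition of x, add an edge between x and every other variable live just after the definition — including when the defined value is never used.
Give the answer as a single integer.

def/use:
  b0: def={k} ue=∅
  b1: def={g,k,m} ue=∅
  b2: def={m} ue={k}
  b3: def={g,k} ue={g,k}
  b4: def={p} ue=∅
  b5: def={g} ue={g,k}
  b6: def={g,u} ue=∅

Liveness:
  live b0: ∅→∅
  live b1: ∅→{g,k}
  live b2: {g,k}→{g,k}
  live b3: {g,k}→∅
  live b4: {g,k}→{g,k}
  live b5: {g,k}→∅
  live b6: ∅→∅

Interference:
  g — {k,m,p,u}
  k — {g,m,p}
  m — {g,k}
  p — {g,k}
  u — {g}

Colouring:
  {g,k,m} pairwise interfere (3-clique) ⇒ χ ≥ 3
  3-colouring: R0={g}  R1={k,u}  R2={m,p}
  χ = 3

Answer: 3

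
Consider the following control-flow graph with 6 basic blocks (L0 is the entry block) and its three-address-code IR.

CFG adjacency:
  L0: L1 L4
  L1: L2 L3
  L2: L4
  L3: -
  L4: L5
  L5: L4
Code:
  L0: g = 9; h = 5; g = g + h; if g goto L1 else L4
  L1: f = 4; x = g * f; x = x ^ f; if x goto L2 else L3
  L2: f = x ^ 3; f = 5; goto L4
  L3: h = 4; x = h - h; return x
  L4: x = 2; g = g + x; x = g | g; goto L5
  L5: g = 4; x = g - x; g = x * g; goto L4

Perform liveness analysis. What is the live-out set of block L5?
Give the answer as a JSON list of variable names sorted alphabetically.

def/use:
  L0 def {g,h} use ∅
  L1 def {f,x} use {g}
  L2 def {f} use {x}
  L3 def {h,x} use ∅
  L4 def {g,x} use {g}
  L5 def {g,x} use {x}

Liveness:
  L0: in=∅ out={g}
  L1: in={g} out={g,x}
  L2: in={g,x} out={g}
  L3: in=∅ out=∅
  L4: in={g} out={x}
  L5: in={x} out={g}

live-out(L5) = ["g"]

Answer: ["g"]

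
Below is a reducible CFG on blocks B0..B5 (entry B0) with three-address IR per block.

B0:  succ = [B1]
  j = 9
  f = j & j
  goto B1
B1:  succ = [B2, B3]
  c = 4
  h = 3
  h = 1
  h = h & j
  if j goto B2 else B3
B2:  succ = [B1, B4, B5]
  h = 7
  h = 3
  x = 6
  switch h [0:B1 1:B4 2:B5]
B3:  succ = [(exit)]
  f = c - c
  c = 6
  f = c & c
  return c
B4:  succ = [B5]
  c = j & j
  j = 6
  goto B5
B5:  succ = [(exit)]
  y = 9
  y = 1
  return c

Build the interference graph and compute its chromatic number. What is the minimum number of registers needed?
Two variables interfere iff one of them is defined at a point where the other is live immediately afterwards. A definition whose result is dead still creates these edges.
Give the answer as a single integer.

Answer: 4

Derivation:
def/use:
  B0: def={f,j} ue=∅
  B1: def={c,h} ue={j}
  B2: def={h,x} ue=∅
  B3: def={c,f} ue={c}
  B4: def={c,j} ue={j}
  B5: def={y} ue={c}

Live sets:
  B0 li=∅ lo={j}
  B1 li={j} lo={c,j}
  B2 li={c,j} lo={c,j}
  B3 li={c} lo=∅
  B4 li={j} lo={c}
  B5 li={c} lo=∅

Interfere edges:
  c↔{f,h,j,x,y}
  f↔{c,j}
  h↔{c,j,x}
  j↔{c,f,h,x}
  x↔{c,h,j}
  y↔{c}

Registers:
  lower bound: {c,h,j,x} mutually conflict ⇒ χ ≥ 4
  assign c→r0 f→r2 h→r2 j→r1 x→r3 y→r1 — no edge inside a register ⇒ χ ≤ 4
  χ = 4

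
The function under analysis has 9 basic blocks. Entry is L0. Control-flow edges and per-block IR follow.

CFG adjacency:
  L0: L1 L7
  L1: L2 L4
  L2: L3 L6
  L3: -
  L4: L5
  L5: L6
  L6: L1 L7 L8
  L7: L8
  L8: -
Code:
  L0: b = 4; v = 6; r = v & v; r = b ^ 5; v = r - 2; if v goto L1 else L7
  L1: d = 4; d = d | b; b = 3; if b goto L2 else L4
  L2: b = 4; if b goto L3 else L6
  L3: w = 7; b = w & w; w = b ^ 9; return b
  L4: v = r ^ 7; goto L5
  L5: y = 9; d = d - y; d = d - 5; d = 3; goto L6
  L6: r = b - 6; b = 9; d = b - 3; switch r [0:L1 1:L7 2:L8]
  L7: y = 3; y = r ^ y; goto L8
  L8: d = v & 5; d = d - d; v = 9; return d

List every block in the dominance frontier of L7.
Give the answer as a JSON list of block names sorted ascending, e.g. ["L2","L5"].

idom tree: L1←L0 L2←L1 L3←L2 L4←L1 L5←L4 L6←L1 L7←L0 L8←L0
Dom∩ at merges:
  L1: preds {L0,L6}: {L0} ∩ {L0,L1,L6} = {L0}; idom=L0
  L6: preds {L2,L5}: {L0,L1,L2} ∩ {L0,L1,L4,L5} = {L0,L1}; idom=L1
  L7: preds {L0,L6}: {L0} ∩ {L0,L1,L6} = {L0}; idom=L0
  L8: preds {L6,L7}: {L0,L1,L6} ∩ {L0,L7} = {L0}; idom=L0

DF derivation:
  L1←L0: walk · to L0
  L1←L6: walk L6→L1 to L0
  L6←L2: walk L2 to L1
  L6←L5: walk L5→L4 to L1
  L7←L0: walk · to L0
  L7←L6: walk L6→L1 to L0
  L8←L6: walk L6→L1 to L0
  L8←L7: walk L7 to L0
  L0 → ∅
  L1 → {L1,L7,L8}
  L2 → {L6}
  L3 → ∅
  L4 → {L6}
  L5 → {L6}
  L6 → {L1,L7,L8}
  L7 → {L8}
  L8 → ∅

DF(L7) = ["L8"]

Answer: ["L8"]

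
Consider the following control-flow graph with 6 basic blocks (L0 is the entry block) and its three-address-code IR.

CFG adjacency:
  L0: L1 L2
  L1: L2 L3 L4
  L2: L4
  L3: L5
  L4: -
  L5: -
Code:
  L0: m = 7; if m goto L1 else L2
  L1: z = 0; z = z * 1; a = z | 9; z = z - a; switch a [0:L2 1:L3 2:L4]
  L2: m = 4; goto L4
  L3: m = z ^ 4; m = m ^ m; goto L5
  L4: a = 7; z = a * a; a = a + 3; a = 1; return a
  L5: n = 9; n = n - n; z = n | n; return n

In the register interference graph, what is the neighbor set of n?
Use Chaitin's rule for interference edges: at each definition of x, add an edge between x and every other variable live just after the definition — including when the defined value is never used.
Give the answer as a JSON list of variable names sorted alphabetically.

Answer: ["z"]

Working:
Block summaries:
  L0 def {m} use ∅
  L1 def {a,z} use ∅
  L2 def {m} use ∅
  L3 def {m} use {z}
  L4 def {a,z} use ∅
  L5 def {n,z} use ∅

Backward fixpoint:
  L0 li=∅ lo=∅
  L1 li=∅ lo={z}
  L2 li=∅ lo=∅
  L3 li={z} lo=∅
  L4 li=∅ lo=∅
  L5 li=∅ lo=∅

Interfere edges:
  a — {z}
  m — ∅
  n — {z}
  z — {a,n}

N(n) = ["z"]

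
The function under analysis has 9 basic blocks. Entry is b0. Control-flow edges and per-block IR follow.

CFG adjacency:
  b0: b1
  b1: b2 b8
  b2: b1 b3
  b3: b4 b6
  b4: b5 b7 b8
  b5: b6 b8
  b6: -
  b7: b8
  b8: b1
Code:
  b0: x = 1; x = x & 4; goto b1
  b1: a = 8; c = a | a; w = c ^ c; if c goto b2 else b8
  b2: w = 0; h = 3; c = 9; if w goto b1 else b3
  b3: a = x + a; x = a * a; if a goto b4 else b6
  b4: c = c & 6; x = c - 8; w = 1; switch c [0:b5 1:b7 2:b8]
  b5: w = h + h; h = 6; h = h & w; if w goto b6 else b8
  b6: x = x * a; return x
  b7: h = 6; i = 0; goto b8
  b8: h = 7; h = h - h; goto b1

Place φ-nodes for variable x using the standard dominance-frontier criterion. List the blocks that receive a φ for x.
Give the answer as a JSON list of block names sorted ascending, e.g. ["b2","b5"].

Answer: ["b1", "b6", "b8"]

Working:
idom tree: b1←b0 b2←b1 b3←b2 b4←b3 b5←b4 b6←b3 b7←b4 b8←b1
Dom at joins:
  b1: preds {b0,b2,b8}: {b0} ∩ {b0,b1,b2} ∩ {b0,b1,b8} = {b0}; idom=b0
  b6: preds {b3,b5}: {b0,b1,b2,b3} ∩ {b0,b1,b2,b3,b4,b5} = {b0,b1,b2,b3}; idom=b3
  b8: preds {b1,b4,b5,b7}: {b0,b1} ∩ {b0,b1,b2,b3,b4} ∩ {b0,b1,b2,b3,b4,b5} ∩ {b0,b1,b2,b3,b4,b7} = {b0,b1}; idom=b1

Frontier:
  b1←b0: walk · to b0
  b1←b2: walk b2→b1 to b0
  b1←b8: walk b8→b1 to b0
  b6←b3: walk · to b3
  b6←b5: walk b5→b4 to b3
  b8←b1: walk · to b1
  b8←b4: walk b4→b3→b2 to b1
  b8←b5: walk b5→b4→b3→b2 to b1
  b8←b7: walk b7→b4→b3→b2 to b1
  DF(b0)=∅
  DF(b1)={b1}
  DF(b2)={b1,b8}
  DF(b3)={b8}
  DF(b4)={b6,b8}
  DF(b5)={b6,b8}
  DF(b6)=∅
  DF(b7)={b8}
  DF(b8)={b1}

φ for x: defs {b0,b3,b4,b6}
  DF⁺ = {b1,b6,b8}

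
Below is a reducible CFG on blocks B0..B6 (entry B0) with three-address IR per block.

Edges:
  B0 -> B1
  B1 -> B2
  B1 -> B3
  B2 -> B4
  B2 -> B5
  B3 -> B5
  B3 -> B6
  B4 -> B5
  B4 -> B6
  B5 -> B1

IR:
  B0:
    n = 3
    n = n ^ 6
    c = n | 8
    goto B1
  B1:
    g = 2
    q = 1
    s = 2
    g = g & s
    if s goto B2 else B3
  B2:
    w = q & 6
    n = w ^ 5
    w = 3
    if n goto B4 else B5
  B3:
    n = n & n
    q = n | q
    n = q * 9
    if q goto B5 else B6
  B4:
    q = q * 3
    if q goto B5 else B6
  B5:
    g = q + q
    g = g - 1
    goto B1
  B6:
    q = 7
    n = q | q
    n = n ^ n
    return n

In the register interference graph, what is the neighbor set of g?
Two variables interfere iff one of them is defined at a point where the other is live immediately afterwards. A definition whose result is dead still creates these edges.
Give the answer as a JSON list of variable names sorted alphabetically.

Answer: ["n", "q", "s"]

Working:
Per-block:
  B0: def={c,n} ue=∅
  B1: def={g,q,s} ue=∅
  B2: def={n,w} ue={q}
  B3: def={n,q} ue={n,q}
  B4: def={q} ue={q}
  B5: def={g} ue={q}
  B6: def={n,q} ue=∅

Backward fixpoint:
  live B0: ∅→{n}
  live B1: {n}→{n,q}
  live B2: {q}→{n,q}
  live B3: {n,q}→{n,q}
  live B4: {n,q}→{n,q}
  live B5: {n,q}→{n}
  live B6: ∅→∅

Conflict graph:
  c↔{n}
  g↔{n,q,s}
  n↔{c,g,q,s,w}
  q↔{g,n,s,w}
  s↔{g,n,q}
  w↔{n,q}

N(g) = ["n", "q", "s"]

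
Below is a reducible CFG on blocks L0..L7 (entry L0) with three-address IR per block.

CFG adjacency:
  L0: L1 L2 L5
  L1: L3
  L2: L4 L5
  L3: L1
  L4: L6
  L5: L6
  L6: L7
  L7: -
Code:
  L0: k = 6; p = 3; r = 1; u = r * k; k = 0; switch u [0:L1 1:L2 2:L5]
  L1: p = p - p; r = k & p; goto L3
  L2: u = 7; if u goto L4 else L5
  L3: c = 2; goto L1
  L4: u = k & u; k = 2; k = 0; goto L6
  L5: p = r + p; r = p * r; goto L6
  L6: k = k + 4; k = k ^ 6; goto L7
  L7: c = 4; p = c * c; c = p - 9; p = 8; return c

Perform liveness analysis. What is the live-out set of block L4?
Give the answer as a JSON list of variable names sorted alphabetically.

Block summaries:
  L0: {k,p,r,u} / ∅
  L1: {p,r} / {k,p}
  L2: {u} / ∅
  L3: {c} / ∅
  L4: {k,u} / {k,u}
  L5: {p,r} / {p,r}
  L6: {k} / {k}
  L7: {c,p} / ∅

Liveness:
  live L0: ∅→{k,p,r}
  live L1: {k,p}→{k,p}
  live L2: {k,p,r}→{k,p,r,u}
  live L3: {k,p}→{k,p}
  live L4: {k,u}→{k}
  live L5: {k,p,r}→{k}
  live L6: {k}→∅
  live L7: ∅→∅

live-out(L4) = ["k"]

Answer: ["k"]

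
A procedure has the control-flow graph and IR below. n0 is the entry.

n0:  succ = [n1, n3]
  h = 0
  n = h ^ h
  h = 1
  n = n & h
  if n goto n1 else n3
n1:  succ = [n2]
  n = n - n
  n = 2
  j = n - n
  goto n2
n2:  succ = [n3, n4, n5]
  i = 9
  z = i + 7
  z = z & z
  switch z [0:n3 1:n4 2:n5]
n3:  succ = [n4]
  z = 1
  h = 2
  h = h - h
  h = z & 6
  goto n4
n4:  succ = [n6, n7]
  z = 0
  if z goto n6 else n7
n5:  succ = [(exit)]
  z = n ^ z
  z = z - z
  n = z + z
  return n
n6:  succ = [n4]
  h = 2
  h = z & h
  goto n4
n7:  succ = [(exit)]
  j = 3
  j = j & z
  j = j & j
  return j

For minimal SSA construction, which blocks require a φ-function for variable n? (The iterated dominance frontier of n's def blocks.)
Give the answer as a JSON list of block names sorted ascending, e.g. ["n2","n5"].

idom tree: n1←n0 n2←n1 n3←n0 n4←n0 n5←n2 n6←n4 n7←n4
Dom at joins:
  n3: preds {n0,n2}: {n0} ∩ {n0,n1,n2} = {n0}; idom=n0
  n4: preds {n2,n3,n6}: {n0,n1,n2} ∩ {n0,n3} ∩ {n0,n4,n6} = {n0}; idom=n0

Frontier:
  n3←n0: walk · to n0
  n3←n2: walk n2→n1 to n0
  n4←n2: walk n2→n1 to n0
  n4←n3: walk n3 to n0
  n4←n6: walk n6→n4 to n0
  n0: DF=∅
  n1: DF={n3,n4}
  n2: DF={n3,n4}
  n3: DF={n4}
  n4: DF={n4}
  n5: DF=∅
  n6: DF={n4}
  n7: DF=∅

φ for n: defs {n0,n1,n5}
  DF⁺ = {n3,n4}

Answer: ["n3", "n4"]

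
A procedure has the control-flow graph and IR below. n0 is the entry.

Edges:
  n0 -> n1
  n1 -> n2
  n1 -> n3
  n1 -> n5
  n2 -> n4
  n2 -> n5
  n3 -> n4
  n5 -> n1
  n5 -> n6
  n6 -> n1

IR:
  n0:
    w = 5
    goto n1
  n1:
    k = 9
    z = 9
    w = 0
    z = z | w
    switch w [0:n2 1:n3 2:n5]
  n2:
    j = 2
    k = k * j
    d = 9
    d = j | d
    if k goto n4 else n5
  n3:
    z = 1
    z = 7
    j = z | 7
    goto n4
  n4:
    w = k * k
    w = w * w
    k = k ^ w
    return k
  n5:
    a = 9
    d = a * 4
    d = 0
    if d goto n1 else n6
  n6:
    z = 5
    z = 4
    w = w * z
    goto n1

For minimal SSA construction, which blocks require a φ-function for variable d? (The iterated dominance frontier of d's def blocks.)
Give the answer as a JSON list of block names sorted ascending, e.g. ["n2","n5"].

Answer: ["n1", "n4", "n5"]

Derivation:
idom tree: n1←n0 n2←n1 n3←n1 n4←n1 n5←n1 n6←n5
Join-block Dom:
  n1: preds {n0,n5,n6}: {n0} ∩ {n0,n1,n5} ∩ {n0,n1,n5,n6} = {n0}; idom=n0
  n4: preds {n2,n3}: {n0,n1,n2} ∩ {n0,n1,n3} = {n0,n1}; idom=n1
  n5: preds {n1,n2}: {n0,n1} ∩ {n0,n1,n2} = {n0,n1}; idom=n1

DF walk-up:
  n1←n0: walk · to n0
  n1←n5: walk n5→n1 to n0
  n1←n6: walk n6→n5→n1 to n0
  n4←n2: walk n2 to n1
  n4←n3: walk n3 to n1
  n5←n1: walk · to n1
  n5←n2: walk n2 to n1
  n0 → ∅
  n1 → {n1}
  n2 → {n4,n5}
  n3 → {n4}
  n4 → ∅
  n5 → {n1}
  n6 → {n1}

φ for d: defs {n2,n5}
  DF⁺ = {n1,n4,n5}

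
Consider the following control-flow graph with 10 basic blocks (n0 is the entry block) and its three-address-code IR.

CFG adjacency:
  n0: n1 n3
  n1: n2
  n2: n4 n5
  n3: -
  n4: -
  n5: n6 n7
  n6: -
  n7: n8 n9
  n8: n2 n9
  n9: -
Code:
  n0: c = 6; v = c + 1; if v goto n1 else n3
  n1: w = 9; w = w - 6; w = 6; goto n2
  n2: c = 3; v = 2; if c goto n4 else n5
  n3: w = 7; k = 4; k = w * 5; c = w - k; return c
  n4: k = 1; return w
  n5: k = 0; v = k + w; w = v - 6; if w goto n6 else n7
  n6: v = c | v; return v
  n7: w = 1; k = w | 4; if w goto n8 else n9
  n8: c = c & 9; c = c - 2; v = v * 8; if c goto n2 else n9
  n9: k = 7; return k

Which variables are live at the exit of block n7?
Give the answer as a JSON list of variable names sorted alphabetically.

Per-block:
  n0: {c,v} / ∅
  n1: {w} / ∅
  n2: {c,v} / ∅
  n3: {c,k,w} / ∅
  n4: {k} / {w}
  n5: {k,v,w} / {w}
  n6: {v} / {c,v}
  n7: {k,w} / ∅
  n8: {c,v} / {c,v}
  n9: {k} / ∅

Live sets:
  n0: in=∅ out=∅
  n1: in=∅ out={w}
  n2: in={w} out={c,w}
  n3: in=∅ out=∅
  n4: in={w} out=∅
  n5: in={c,w} out={c,v}
  n6: in={c,v} out=∅
  n7: in={c,v} out={c,v,w}
  n8: in={c,v,w} out={w}
  n9: in=∅ out=∅

live-out(n7) = ["c", "v", "w"]

Answer: ["c", "v", "w"]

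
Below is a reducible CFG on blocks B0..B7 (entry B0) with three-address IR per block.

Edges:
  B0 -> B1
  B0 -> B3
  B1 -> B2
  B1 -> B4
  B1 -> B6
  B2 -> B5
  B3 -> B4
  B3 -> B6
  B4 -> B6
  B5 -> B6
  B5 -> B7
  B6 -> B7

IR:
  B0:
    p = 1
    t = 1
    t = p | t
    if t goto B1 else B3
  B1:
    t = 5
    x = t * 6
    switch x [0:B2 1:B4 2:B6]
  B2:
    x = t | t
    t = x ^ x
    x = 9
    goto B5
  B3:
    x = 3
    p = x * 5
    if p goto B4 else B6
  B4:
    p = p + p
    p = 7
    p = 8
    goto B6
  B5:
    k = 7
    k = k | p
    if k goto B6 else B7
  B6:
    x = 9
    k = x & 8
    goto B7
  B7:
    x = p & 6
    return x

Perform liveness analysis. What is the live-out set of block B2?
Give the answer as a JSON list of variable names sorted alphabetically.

Per-block:
  B0: {p,t} / ∅
  B1: {t,x} / ∅
  B2: {t,x} / {t}
  B3: {p,x} / ∅
  B4: {p} / {p}
  B5: {k} / {p}
  B6: {k,x} / ∅
  B7: {x} / {p}

Backward fixpoint:
  B0: in=∅ out={p}
  B1: in={p} out={p,t}
  B2: in={p,t} out={p}
  B3: in=∅ out={p}
  B4: in={p} out={p}
  B5: in={p} out={p}
  B6: in={p} out={p}
  B7: in={p} out=∅

live-out(B2) = ["p"]

Answer: ["p"]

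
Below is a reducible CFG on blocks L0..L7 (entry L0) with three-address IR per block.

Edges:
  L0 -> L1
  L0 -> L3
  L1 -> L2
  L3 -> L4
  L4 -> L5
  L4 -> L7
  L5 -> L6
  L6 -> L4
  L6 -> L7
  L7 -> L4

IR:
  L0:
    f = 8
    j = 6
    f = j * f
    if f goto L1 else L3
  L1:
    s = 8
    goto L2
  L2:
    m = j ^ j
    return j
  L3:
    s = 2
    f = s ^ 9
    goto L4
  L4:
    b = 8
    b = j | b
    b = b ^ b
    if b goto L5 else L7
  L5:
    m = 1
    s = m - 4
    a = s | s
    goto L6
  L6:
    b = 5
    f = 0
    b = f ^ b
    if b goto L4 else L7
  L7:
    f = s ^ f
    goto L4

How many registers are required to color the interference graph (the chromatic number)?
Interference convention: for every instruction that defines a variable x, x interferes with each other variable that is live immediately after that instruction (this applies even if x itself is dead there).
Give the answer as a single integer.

Answer: 4

Derivation:
Per-block:
  L0: def={f,j} ue=∅
  L1: def={s} ue=∅
  L2: def={m} ue={j}
  L3: def={f,s} ue=∅
  L4: def={b} ue={j}
  L5: def={a,m,s} ue=∅
  L6: def={b,f} ue=∅
  L7: def={f} ue={f,s}

Live sets:
  live L0: ∅→{j}
  live L1: {j}→{j}
  live L2: {j}→∅
  live L3: {j}→{f,j,s}
  live L4: {f,j,s}→{f,j,s}
  live L5: {j}→{j,s}
  live L6: {j,s}→{f,j,s}
  live L7: {f,j,s}→{f,j,s}

Conflict graph:
  a — {j,s}
  b — {f,j,s}
  f — {b,j,s}
  j — {a,b,f,m,s}
  m — {j}
  s — {a,b,f,j}

Chromatic number:
  clique {b,f,j,s} ⇒ need ≥ 4
  assign a→R2 b→R2 f→R3 j→R0 m→R1 s→R1 — no edge inside a register ⇒ χ ≤ 4
  χ = 4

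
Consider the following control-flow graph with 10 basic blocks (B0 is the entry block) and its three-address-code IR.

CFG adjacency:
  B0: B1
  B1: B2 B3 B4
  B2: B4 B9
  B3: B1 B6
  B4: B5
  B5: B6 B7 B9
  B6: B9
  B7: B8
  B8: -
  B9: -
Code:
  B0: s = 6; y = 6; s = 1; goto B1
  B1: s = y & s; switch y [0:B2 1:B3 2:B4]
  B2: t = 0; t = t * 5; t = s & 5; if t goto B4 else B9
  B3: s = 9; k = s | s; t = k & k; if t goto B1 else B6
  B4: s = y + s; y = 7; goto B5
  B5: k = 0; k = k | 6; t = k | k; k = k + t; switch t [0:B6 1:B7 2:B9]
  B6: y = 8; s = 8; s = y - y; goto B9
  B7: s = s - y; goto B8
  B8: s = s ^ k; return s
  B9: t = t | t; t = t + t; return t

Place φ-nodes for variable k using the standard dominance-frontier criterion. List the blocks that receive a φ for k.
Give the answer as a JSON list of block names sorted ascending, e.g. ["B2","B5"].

idom tree: B1←B0 B2←B1 B3←B1 B4←B1 B5←B4 B6←B1 B7←B5 B8←B7 B9←B1
Dom∩ at merges:
  B1: preds {B0,B3}: {B0} ∩ {B0,B1,B3} = {B0}; idom=B0
  B4: preds {B1,B2}: {B0,B1} ∩ {B0,B1,B2} = {B0,B1}; idom=B1
  B6: preds {B3,B5}: {B0,B1,B3} ∩ {B0,B1,B4,B5} = {B0,B1}; idom=B1
  B9: preds {B2,B5,B6}: {B0,B1,B2} ∩ {B0,B1,B4,B5} ∩ {B0,B1,B6} = {B0,B1}; idom=B1

DF derivation:
  B1←B0: walk · to B0
  B1←B3: walk B3→B1 to B0
  B4←B1: walk · to B1
  B4←B2: walk B2 to B1
  B6←B3: walk B3 to B1
  B6←B5: walk B5→B4 to B1
  B9←B2: walk B2 to B1
  B9←B5: walk B5→B4 to B1
  B9←B6: walk B6 to B1
  B0: DF=∅
  B1: DF={B1}
  B2: DF={B4,B9}
  B3: DF={B1,B6}
  B4: DF={B6,B9}
  B5: DF={B6,B9}
  B6: DF={B9}
  B7: DF=∅
  B8: DF=∅
  B9: DF=∅

φ for k: defs {B3,B5}
  DF⁺ = {B1,B6,B9}

Answer: ["B1", "B6", "B9"]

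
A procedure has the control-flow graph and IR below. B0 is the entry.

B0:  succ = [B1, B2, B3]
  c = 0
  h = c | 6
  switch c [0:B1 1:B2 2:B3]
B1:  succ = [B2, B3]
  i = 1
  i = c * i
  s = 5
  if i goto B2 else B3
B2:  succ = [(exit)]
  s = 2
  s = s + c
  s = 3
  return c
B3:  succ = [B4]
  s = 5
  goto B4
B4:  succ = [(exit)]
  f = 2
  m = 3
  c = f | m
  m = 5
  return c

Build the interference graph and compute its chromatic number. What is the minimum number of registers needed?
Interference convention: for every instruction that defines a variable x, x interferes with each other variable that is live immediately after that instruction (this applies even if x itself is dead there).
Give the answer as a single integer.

def/use:
  B0: def={c,h} ue=∅
  B1: def={i,s} ue={c}
  B2: def={s} ue={c}
  B3: def={s} ue=∅
  B4: def={c,f,m} ue=∅

Live sets:
  live B0: ∅→{c}
  live B1: {c}→{c}
  live B2: {c}→∅
  live B3: ∅→∅
  live B4: ∅→∅

Interfere edges:
  c: {h,i,m,s}
  f: {m}
  h: {c}
  i: {c,s}
  m: {c,f}
  s: {c,i}

Chromatic number:
  clique {c,i,s} ⇒ need ≥ 3
  3-colouring: R0={c,f}  R1={h,i,m}  R2={s}
  χ = 3

Answer: 3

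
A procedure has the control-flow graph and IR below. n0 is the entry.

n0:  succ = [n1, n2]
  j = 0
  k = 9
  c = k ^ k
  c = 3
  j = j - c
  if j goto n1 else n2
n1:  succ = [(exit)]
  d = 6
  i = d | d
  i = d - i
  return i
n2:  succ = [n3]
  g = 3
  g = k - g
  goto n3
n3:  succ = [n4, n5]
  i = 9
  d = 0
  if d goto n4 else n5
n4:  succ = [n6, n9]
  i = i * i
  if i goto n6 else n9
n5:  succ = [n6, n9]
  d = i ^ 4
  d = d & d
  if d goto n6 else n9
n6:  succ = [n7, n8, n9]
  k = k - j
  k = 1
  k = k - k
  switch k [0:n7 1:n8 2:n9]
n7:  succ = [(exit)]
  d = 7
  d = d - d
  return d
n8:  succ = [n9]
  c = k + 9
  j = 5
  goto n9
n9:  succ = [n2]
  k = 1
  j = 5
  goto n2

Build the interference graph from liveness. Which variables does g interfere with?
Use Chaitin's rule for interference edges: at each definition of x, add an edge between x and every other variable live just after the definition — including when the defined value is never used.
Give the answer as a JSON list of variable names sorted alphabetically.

Answer: ["j", "k"]

Derivation:
def/use:
  n0 def {c,j,k} use ∅
  n1 def {d,i} use ∅
  n2 def {g} use {k}
  n3 def {d,i} use ∅
  n4 def {i} use {i}
  n5 def {d} use {i}
  n6 def {k} use {j,k}
  n7 def {d} use ∅
  n8 def {c,j} use {k}
  n9 def {j,k} use ∅

Liveness:
  live n0: ∅→{j,k}
  live n1: ∅→∅
  live n2: {j,k}→{j,k}
  live n3: {j,k}→{i,j,k}
  live n4: {i,j,k}→{j,k}
  live n5: {i,j,k}→{j,k}
  live n6: {j,k}→{k}
  live n7: ∅→∅
  live n8: {k}→∅
  live n9: ∅→{j,k}

Interfere edges:
  c: {j,k}
  d: {i,j,k}
  g: {j,k}
  i: {d,j,k}
  j: {c,d,g,i,k}
  k: {c,d,g,i,j}

N(g) = ["j", "k"]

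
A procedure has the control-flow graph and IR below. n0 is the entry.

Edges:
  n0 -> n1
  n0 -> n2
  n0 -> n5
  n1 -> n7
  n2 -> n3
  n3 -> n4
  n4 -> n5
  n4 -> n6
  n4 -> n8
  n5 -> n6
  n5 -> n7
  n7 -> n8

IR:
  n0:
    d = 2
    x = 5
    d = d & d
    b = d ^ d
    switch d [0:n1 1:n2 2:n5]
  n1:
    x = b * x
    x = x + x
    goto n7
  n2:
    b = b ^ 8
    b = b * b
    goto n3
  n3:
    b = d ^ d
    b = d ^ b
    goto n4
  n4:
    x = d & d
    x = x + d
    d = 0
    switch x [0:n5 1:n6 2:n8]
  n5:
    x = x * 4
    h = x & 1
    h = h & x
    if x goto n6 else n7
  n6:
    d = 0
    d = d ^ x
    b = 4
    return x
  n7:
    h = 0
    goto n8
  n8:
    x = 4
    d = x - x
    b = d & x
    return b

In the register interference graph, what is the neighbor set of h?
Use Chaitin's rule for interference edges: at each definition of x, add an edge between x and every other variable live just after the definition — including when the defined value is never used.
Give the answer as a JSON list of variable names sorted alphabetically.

Answer: ["x"]

Working:
def/use:
  n0: {b,d,x} / ∅
  n1: {x} / {b,x}
  n2: {b} / {b}
  n3: {b} / {d}
  n4: {d,x} / {d}
  n5: {h,x} / {x}
  n6: {b,d} / {x}
  n7: {h} / ∅
  n8: {b,d,x} / ∅

Backward fixpoint:
  n0 li=∅ lo={b,d,x}
  n1 li={b,x} lo=∅
  n2 li={b,d} lo={d}
  n3 li={d} lo={d}
  n4 li={d} lo={x}
  n5 li={x} lo={x}
  n6 li={x} lo=∅
  n7 li=∅ lo=∅
  n8 li=∅ lo=∅

Conflict graph:
  b — {d,x}
  d — {b,x}
  h — {x}
  x — {b,d,h}

N(h) = ["x"]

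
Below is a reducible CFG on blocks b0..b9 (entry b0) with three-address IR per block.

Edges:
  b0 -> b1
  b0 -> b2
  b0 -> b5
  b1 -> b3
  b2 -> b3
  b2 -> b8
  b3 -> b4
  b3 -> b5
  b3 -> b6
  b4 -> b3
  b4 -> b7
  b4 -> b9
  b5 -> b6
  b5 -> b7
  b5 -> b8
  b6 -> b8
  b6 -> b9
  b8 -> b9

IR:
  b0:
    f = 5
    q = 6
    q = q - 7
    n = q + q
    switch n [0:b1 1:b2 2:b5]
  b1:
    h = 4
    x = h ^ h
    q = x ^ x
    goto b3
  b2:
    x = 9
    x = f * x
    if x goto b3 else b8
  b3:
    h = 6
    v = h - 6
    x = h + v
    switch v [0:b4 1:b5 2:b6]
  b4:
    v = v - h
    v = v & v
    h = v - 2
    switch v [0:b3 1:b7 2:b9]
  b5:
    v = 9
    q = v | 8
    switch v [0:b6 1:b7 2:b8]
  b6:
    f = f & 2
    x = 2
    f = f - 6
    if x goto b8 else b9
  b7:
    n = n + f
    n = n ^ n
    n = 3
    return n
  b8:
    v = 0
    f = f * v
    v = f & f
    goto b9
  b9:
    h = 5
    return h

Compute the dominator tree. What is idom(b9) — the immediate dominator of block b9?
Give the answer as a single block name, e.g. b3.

idom tree: b1←b0 b2←b0 b3←b0 b4←b3 b5←b0 b6←b0 b7←b0 b8←b0 b9←b0
Join-block Dom:
  b3: preds {b1,b2,b4}: {b0,b1} ∩ {b0,b2} ∩ {b0,b3,b4} = {b0}; idom=b0
  b5: preds {b0,b3}: {b0} ∩ {b0,b3} = {b0}; idom=b0
  b6: preds {b3,b5}: {b0,b3} ∩ {b0,b5} = {b0}; idom=b0
  b7: preds {b4,b5}: {b0,b3,b4} ∩ {b0,b5} = {b0}; idom=b0
  b8: preds {b2,b5,b6}: {b0,b2} ∩ {b0,b5} ∩ {b0,b6} = {b0}; idom=b0
  b9: preds {b4,b6,b8}: {b0,b3,b4} ∩ {b0,b6} ∩ {b0,b8} = {b0}; idom=b0

idom(b9) = b0

Answer: b0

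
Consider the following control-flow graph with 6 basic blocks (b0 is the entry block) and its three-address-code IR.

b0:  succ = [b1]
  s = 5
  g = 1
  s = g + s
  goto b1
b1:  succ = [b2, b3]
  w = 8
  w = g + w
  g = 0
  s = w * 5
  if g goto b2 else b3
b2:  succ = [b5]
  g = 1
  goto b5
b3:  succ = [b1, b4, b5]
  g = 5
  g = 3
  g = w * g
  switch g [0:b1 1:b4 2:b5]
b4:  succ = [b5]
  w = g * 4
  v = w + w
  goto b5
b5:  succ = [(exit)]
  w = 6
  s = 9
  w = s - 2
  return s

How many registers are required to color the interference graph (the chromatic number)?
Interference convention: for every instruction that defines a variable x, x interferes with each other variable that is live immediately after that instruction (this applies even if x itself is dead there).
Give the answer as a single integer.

Answer: 3

Derivation:
Per-block:
  b0: {g,s} / ∅
  b1: {g,s,w} / {g}
  b2: {g} / ∅
  b3: {g} / {w}
  b4: {v,w} / {g}
  b5: {s,w} / ∅

Liveness:
  b0 li=∅ lo={g}
  b1 li={g} lo={w}
  b2 li=∅ lo=∅
  b3 li={w} lo={g}
  b4 li={g} lo=∅
  b5 li=∅ lo=∅

Interference:
  g↔{s,w}
  s↔{g,w}
  v↔∅
  w↔{g,s}

Registers:
  {g,s,w} pairwise interfere (3-clique) ⇒ χ ≥ 3
  assign g→r0 s→r1 v→r0 w→r2 — no edge inside a register ⇒ χ ≤ 3
  χ = 3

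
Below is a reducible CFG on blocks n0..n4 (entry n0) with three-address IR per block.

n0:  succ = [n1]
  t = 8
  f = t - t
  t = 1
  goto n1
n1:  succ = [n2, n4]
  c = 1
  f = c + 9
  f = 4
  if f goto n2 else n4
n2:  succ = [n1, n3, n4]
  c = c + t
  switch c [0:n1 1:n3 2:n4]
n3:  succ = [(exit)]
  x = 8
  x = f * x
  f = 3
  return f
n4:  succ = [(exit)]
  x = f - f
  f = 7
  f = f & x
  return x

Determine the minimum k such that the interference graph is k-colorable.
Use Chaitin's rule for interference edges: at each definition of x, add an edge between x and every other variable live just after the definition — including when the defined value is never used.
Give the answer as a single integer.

Answer: 3

Analysis:
Per-block:
  n0 def {f,t} use ∅
  n1 def {c,f} use ∅
  n2 def {c} use {c,t}
  n3 def {f,x} use {f}
  n4 def {f,x} use {f}

Live sets:
  live n0: ∅→{t}
  live n1: {t}→{c,f,t}
  live n2: {c,f,t}→{f,t}
  live n3: {f}→∅
  live n4: {f}→∅

Conflict graph:
  c — {f,t}
  f — {c,t,x}
  t — {c,f}
  x — {f}

Colouring:
  clique {c,f,t} ⇒ need ≥ 3
  assign c→c1 f→c0 t→c2 x→c1 — no edge inside a register ⇒ χ ≤ 3
  χ = 3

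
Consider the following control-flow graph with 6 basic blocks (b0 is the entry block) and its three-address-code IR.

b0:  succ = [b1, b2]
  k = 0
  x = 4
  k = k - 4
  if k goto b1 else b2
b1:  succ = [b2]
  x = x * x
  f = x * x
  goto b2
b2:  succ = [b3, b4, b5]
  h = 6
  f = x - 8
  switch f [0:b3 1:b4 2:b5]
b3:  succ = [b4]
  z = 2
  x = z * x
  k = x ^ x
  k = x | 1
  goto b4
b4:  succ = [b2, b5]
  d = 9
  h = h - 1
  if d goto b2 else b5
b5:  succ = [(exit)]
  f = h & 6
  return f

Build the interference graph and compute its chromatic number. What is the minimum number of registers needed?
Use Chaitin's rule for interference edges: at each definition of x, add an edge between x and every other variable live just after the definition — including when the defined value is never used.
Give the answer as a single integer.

Block summaries:
  b0: {k,x} / ∅
  b1: {f,x} / {x}
  b2: {f,h} / {x}
  b3: {k,x,z} / {x}
  b4: {d,h} / {h}
  b5: {f} / {h}

Live sets:
  b0 li=∅ lo={x}
  b1 li={x} lo={x}
  b2 li={x} lo={h,x}
  b3 li={h,x} lo={h,x}
  b4 li={h,x} lo={h,x}
  b5 li={h} lo=∅

Conflict graph:
  d↔{h,x}
  f↔{h,x}
  h↔{d,f,k,x,z}
  k↔{h,x}
  x↔{d,f,h,k,z}
  z↔{h,x}

Chromatic number:
  lower bound: {d,h,x} mutually conflict ⇒ χ ≥ 3
  3-colouring: R0={h}  R1={x}  R2={d,f,k,z}
  χ = 3

Answer: 3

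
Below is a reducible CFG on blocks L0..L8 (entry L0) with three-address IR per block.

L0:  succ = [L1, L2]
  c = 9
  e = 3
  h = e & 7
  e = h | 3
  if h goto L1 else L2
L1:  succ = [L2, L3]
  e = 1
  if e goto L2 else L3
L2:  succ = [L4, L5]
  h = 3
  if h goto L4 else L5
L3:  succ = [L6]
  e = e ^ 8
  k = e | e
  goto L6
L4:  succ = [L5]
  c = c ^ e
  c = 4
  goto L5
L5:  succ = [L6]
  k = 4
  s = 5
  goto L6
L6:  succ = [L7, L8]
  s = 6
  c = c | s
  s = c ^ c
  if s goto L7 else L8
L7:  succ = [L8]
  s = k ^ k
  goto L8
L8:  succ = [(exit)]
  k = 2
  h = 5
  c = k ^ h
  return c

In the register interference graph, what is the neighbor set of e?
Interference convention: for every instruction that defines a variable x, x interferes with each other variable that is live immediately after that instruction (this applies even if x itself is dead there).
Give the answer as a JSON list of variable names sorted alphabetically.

Answer: ["c", "h"]

Analysis:
Block summaries:
  L0: {c,e,h} / ∅
  L1: {e} / ∅
  L2: {h} / ∅
  L3: {e,k} / {e}
  L4: {c} / {c,e}
  L5: {k,s} / ∅
  L6: {c,s} / {c}
  L7: {s} / {k}
  L8: {c,h,k} / ∅

Liveness:
  live L0: ∅→{c,e}
  live L1: {c}→{c,e}
  live L2: {c,e}→{c,e}
  live L3: {c,e}→{c,k}
  live L4: {c,e}→{c}
  live L5: {c}→{c,k}
  live L6: {c,k}→{k}
  live L7: {k}→∅
  live L8: ∅→∅

Interference:
  c — {e,h,k,s}
  e — {c,h}
  h — {c,e,k}
  k — {c,h,s}
  s — {c,k}

N(e) = ["c", "h"]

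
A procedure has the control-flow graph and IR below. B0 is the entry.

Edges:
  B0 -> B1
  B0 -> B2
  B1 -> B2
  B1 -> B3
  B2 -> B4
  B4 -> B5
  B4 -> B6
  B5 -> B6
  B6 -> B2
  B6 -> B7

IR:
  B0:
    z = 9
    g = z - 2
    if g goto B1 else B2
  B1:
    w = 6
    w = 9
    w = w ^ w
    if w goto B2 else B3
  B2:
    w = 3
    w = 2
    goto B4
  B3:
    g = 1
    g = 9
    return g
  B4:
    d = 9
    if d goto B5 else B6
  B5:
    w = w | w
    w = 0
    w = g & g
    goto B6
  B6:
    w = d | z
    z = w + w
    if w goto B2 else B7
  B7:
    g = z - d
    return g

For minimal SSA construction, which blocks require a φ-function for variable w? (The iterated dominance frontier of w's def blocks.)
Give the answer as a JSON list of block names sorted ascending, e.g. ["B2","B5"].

idom tree: B1←B0 B2←B0 B3←B1 B4←B2 B5←B4 B6←B4 B7←B6
Dom∩ at merges:
  B2: preds {B0,B1,B6}: {B0} ∩ {B0,B1} ∩ {B0,B2,B4,B6} = {B0}; idom=B0
  B6: preds {B4,B5}: {B0,B2,B4} ∩ {B0,B2,B4,B5} = {B0,B2,B4}; idom=B4

Frontier:
  B2←B0: walk · to B0
  B2←B1: walk B1 to B0
  B2←B6: walk B6→B4→B2 to B0
  B6←B4: walk · to B4
  B6←B5: walk B5 to B4
  B0 → ∅
  B1 → {B2}
  B2 → {B2}
  B3 → ∅
  B4 → {B2}
  B5 → {B6}
  B6 → {B2}
  B7 → ∅

φ for w: defs {B1,B2,B5,B6}
  DF⁺ = {B2,B6}

Answer: ["B2", "B6"]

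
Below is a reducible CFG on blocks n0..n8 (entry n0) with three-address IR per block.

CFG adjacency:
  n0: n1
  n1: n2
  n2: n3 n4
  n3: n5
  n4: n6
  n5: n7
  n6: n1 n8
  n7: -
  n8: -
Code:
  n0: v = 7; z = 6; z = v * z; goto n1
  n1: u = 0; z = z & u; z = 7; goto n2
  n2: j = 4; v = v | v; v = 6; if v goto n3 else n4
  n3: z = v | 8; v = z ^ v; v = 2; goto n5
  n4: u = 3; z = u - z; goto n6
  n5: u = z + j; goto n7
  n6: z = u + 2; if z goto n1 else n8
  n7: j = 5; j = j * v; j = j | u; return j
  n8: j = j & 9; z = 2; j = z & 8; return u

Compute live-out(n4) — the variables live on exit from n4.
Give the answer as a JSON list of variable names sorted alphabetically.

Answer: ["j", "u", "v"]

Derivation:
Per-block:
  n0 def {v,z} use ∅
  n1 def {u,z} use {z}
  n2 def {j,v} use {v}
  n3 def {v,z} use {v}
  n4 def {u,z} use {z}
  n5 def {u} use {j,z}
  n6 def {z} use {u}
  n7 def {j} use {u,v}
  n8 def {j,z} use {j,u}

Liveness:
  live n0: ∅→{v,z}
  live n1: {v,z}→{v,z}
  live n2: {v,z}→{j,v,z}
  live n3: {j,v}→{j,v,z}
  live n4: {j,v,z}→{j,u,v}
  live n5: {j,v,z}→{u,v}
  live n6: {j,u,v}→{j,u,v,z}
  live n7: {u,v}→∅
  live n8: {j,u}→∅

live-out(n4) = ["j", "u", "v"]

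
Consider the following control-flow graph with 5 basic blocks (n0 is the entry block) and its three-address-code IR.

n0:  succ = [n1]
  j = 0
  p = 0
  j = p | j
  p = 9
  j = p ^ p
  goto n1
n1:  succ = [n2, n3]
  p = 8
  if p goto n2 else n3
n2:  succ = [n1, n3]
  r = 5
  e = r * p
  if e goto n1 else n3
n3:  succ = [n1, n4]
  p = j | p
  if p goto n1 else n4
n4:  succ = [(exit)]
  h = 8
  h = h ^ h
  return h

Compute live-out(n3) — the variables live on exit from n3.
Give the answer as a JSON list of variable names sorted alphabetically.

Answer: ["j"]

Derivation:
Per-block:
  n0: def={j,p} ue=∅
  n1: def={p} ue=∅
  n2: def={e,r} ue={p}
  n3: def={p} ue={j,p}
  n4: def={h} ue=∅

Backward fixpoint:
  n0 li=∅ lo={j}
  n1 li={j} lo={j,p}
  n2 li={j,p} lo={j,p}
  n3 li={j,p} lo={j}
  n4 li=∅ lo=∅

live-out(n3) = ["j"]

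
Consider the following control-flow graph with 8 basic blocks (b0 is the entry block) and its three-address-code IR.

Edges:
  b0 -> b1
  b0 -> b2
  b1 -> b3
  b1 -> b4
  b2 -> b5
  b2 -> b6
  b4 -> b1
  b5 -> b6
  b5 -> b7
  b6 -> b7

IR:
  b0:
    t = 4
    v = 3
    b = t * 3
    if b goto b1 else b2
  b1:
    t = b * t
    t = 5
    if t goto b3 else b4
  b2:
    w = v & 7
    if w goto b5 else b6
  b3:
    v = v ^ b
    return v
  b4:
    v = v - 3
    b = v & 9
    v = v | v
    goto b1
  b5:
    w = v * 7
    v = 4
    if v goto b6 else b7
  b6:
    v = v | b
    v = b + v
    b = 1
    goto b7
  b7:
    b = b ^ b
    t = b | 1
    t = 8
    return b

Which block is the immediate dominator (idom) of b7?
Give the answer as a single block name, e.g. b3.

idom tree: b1←b0 b2←b0 b3←b1 b4←b1 b5←b2 b6←b2 b7←b2
Dom∩ at merges:
  b1: preds {b0,b4}: {b0} ∩ {b0,b1,b4} = {b0}; idom=b0
  b6: preds {b2,b5}: {b0,b2} ∩ {b0,b2,b5} = {b0,b2}; idom=b2
  b7: preds {b5,b6}: {b0,b2,b5} ∩ {b0,b2,b6} = {b0,b2}; idom=b2

idom(b7) = b2

Answer: b2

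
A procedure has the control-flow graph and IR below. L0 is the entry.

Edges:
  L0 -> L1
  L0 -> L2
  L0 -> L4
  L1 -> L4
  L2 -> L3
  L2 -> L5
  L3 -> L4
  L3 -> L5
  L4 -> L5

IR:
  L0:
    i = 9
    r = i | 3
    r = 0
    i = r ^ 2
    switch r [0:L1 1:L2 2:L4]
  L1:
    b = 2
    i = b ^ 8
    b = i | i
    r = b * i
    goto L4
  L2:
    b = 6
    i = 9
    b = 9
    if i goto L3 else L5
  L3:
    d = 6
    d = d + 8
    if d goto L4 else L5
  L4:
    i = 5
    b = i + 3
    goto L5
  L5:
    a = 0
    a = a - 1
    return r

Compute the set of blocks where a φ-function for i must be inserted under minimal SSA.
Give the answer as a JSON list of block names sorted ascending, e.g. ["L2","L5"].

Answer: ["L4", "L5"]

Derivation:
idom tree: L1←L0 L2←L0 L3←L2 L4←L0 L5←L0
Dom at joins:
  L4: preds {L0,L1,L3}: {L0} ∩ {L0,L1} ∩ {L0,L2,L3} = {L0}; idom=L0
  L5: preds {L2,L3,L4}: {L0,L2} ∩ {L0,L2,L3} ∩ {L0,L4} = {L0}; idom=L0

DF walk-up:
  L4←L0: walk · to L0
  L4←L1: walk L1 to L0
  L4←L3: walk L3→L2 to L0
  L5←L2: walk L2 to L0
  L5←L3: walk L3→L2 to L0
  L5←L4: walk L4 to L0
  L0: DF=∅
  L1: DF={L4}
  L2: DF={L4,L5}
  L3: DF={L4,L5}
  L4: DF={L5}
  L5: DF=∅

φ for i: defs {L0,L1,L2,L4}
  DF⁺ = {L4,L5}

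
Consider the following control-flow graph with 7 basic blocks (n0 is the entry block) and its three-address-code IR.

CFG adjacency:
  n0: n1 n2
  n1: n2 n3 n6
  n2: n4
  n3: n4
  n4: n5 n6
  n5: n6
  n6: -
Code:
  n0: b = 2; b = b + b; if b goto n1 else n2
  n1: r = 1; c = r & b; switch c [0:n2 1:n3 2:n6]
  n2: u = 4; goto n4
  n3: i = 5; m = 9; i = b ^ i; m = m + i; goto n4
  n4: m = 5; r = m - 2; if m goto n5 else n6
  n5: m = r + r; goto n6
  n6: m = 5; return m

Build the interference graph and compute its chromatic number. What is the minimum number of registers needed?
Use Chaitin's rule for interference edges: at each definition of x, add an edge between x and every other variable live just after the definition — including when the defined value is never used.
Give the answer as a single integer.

Answer: 3

Analysis:
Per-block:
  n0 def {b} use ∅
  n1 def {c,r} use {b}
  n2 def {u} use ∅
  n3 def {i,m} use {b}
  n4 def {m,r} use ∅
  n5 def {m} use {r}
  n6 def {m} use ∅

Liveness:
  n0 li=∅ lo={b}
  n1 li={b} lo={b}
  n2 li=∅ lo=∅
  n3 li={b} lo=∅
  n4 li=∅ lo={r}
  n5 li={r} lo=∅
  n6 li=∅ lo=∅

Interfere edges:
  b: {c,i,m,r}
  c: {b}
  i: {b,m}
  m: {b,i,r}
  r: {b,m}
  u: ∅

Chromatic number:
  {b,i,m} pairwise interfere (3-clique) ⇒ χ ≥ 3
  3-colouring: r0={b,u}  r1={c,m}  r2={i,r}
  χ = 3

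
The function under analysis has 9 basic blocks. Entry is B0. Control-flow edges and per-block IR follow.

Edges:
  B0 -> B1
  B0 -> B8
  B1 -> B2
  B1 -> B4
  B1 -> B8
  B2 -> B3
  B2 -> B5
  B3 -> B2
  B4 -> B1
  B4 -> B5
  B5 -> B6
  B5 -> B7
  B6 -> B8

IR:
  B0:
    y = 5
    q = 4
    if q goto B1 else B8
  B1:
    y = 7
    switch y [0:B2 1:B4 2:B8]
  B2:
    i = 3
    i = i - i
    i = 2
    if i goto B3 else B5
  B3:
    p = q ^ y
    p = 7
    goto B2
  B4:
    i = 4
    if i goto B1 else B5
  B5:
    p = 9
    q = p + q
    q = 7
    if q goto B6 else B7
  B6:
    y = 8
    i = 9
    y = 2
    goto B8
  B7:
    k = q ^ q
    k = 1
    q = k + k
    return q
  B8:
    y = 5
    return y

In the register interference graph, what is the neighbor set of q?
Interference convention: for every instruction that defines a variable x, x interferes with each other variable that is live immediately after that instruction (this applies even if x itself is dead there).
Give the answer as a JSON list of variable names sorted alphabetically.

Answer: ["i", "p", "y"]

Analysis:
def/use:
  B0: {q,y} / ∅
  B1: {y} / ∅
  B2: {i} / ∅
  B3: {p} / {q,y}
  B4: {i} / ∅
  B5: {p,q} / {q}
  B6: {i,y} / ∅
  B7: {k,q} / {q}
  B8: {y} / ∅

Live sets:
  B0 li=∅ lo={q}
  B1 li={q} lo={q,y}
  B2 li={q,y} lo={q,y}
  B3 li={q,y} lo={q,y}
  B4 li={q} lo={q}
  B5 li={q} lo={q}
  B6 li=∅ lo=∅
  B7 li={q} lo=∅
  B8 li=∅ lo=∅

Conflict graph:
  i — {q,y}
  k — ∅
  p — {q,y}
  q — {i,p,y}
  y — {i,p,q}

N(q) = ["i", "p", "y"]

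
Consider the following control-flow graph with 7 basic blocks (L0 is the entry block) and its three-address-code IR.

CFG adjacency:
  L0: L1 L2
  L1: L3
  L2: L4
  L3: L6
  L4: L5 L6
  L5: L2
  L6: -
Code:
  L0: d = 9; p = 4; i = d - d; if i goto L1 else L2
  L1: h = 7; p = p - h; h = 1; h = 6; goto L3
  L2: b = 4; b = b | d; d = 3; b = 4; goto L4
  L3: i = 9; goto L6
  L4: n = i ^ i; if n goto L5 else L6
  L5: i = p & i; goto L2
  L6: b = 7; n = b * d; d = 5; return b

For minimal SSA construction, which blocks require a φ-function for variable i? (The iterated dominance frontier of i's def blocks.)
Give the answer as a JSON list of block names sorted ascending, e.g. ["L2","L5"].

idom tree: L1←L0 L2←L0 L3←L1 L4←L2 L5←L4 L6←L0
Dom∩ at merges:
  L2: preds {L0,L5}: {L0} ∩ {L0,L2,L4,L5} = {L0}; idom=L0
  L6: preds {L3,L4}: {L0,L1,L3} ∩ {L0,L2,L4} = {L0}; idom=L0

DF walk-up:
  join L2 pred L0: · stop@L0
  join L2 pred L5: L5→L4→L2 stop@L0
  join L6 pred L3: L3→L1 stop@L0
  join L6 pred L4: L4→L2 stop@L0
  L0 → ∅
  L1 → {L6}
  L2 → {L2,L6}
  L3 → {L6}
  L4 → {L2,L6}
  L5 → {L2}
  L6 → ∅

φ for i: defs {L0,L3,L5}
  DF⁺ = {L2,L6}

Answer: ["L2", "L6"]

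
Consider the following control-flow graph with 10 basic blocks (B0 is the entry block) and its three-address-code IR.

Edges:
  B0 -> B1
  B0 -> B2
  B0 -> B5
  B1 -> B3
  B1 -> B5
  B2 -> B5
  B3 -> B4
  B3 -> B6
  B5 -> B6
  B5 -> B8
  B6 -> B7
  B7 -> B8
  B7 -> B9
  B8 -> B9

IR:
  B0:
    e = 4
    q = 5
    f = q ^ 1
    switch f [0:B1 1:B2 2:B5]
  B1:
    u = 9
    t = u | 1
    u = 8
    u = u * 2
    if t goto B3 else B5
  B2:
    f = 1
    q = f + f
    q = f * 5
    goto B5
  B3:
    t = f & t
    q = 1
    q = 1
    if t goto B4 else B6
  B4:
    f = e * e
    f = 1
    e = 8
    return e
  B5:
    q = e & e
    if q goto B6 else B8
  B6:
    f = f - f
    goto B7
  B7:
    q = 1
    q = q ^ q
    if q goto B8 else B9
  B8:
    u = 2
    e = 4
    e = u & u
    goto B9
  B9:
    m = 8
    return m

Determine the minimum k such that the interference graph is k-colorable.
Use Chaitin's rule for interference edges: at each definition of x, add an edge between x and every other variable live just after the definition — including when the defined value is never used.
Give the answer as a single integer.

Per-block:
  B0: def={e,f,q} ue=∅
  B1: def={t,u} ue=∅
  B2: def={f,q} ue=∅
  B3: def={q,t} ue={f,t}
  B4: def={e,f} ue={e}
  B5: def={q} ue={e}
  B6: def={f} ue={f}
  B7: def={q} ue=∅
  B8: def={e,u} ue=∅
  B9: def={m} ue=∅

Live sets:
  B0 li=∅ lo={e,f}
  B1 li={e,f} lo={e,f,t}
  B2 li={e} lo={e,f}
  B3 li={e,f,t} lo={e,f}
  B4 li={e} lo=∅
  B5 li={e,f} lo={f}
  B6 li={f} lo=∅
  B7 li=∅ lo=∅
  B8 li=∅ lo=∅
  B9 li=∅ lo=∅

Conflict graph:
  e: {f,q,t,u}
  f: {e,q,t,u}
  m: ∅
  q: {e,f,t}
  t: {e,f,q,u}
  u: {e,f,t}

Chromatic number:
  lower bound: {e,f,q,t} mutually conflict ⇒ χ ≥ 4
  4-colouring: c0={e,m}  c1={f}  c2={t}  c3={q,u}
  χ = 4

Answer: 4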